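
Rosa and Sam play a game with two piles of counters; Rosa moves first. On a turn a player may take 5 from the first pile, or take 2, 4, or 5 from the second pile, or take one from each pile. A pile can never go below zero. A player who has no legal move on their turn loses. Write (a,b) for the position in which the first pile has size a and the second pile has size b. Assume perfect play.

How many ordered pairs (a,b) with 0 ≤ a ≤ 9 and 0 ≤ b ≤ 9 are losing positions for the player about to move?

Classify positions by backward induction: terminal positions (no move available) are L. From any other position, the mover wins iff some move reaches an L.
Every move lowers a or b (never raises either), so fill the grid row by row in increasing a, and left to right within a row: each cell's successors are then already labelled.
      b=0  b=1  b=2  b=3  b=4  b=5  b=6  b=7  b=8  b=9
a=0:    L    L    W    W    W    W    W    L    L    W
a=1:    L    W    W    L    W    W    L    W    W    W
a=2:    L    W    W    L    W    W    L    W    W    L
a=3:    L    W    W    L    W    W    L    W    W    L
a=4:    L    W    W    L    W    W    L    W    W    L
a=5:    W    W    L    L    W    W    W    W    W    L
a=6:    W    L    L    W    W    W    W    W    L    L
a=7:    W    L    W    W    L    W    W    L    W    W
a=8:    W    L    W    W    L    W    W    L    W    W
a=9:    W    L    W    W    L    W    W    L    W    W
Cells with no legal move (terminal, hence L): (0,0), (0,1), (1,0), (2,0), (3,0), (4,0).
The remaining L cells, each justified by listing all of its moves:
(0,7): →(0,5)(W), (0,3)(W), (0,2)(W) — all W, so L
(0,8): →(0,6)(W), (0,4)(W), (0,3)(W) — all W, so L
(1,3): →(1,1)(W), (0,2)(W) — all W, so L
(1,6): →(1,4)(W), (1,2)(W), (1,1)(W), (0,5)(W) — all W, so L
(2,3): →(2,1)(W), (1,2)(W) — all W, so L
(2,6): →(2,4)(W), (2,2)(W), (2,1)(W), (1,5)(W) — all W, so L
(2,9): →(2,7)(W), (2,5)(W), (2,4)(W), (1,8)(W) — all W, so L
(3,3): →(3,1)(W), (2,2)(W) — all W, so L
(3,6): →(3,4)(W), (3,2)(W), (3,1)(W), (2,5)(W) — all W, so L
(3,9): →(3,7)(W), (3,5)(W), (3,4)(W), (2,8)(W) — all W, so L
(4,3): →(4,1)(W), (3,2)(W) — all W, so L
(4,6): →(4,4)(W), (4,2)(W), (4,1)(W), (3,5)(W) — all W, so L
(4,9): →(4,7)(W), (4,5)(W), (4,4)(W), (3,8)(W) — all W, so L
(5,2): →(0,2)(W), (5,0)(W), (4,1)(W) — all W, so L
(5,3): →(0,3)(W), (5,1)(W), (4,2)(W) — all W, so L
(5,9): →(0,9)(W), (5,7)(W), (5,5)(W), (5,4)(W), (4,8)(W) — all W, so L
(6,1): →(1,1)(W), (5,0)(W) — all W, so L
(6,2): →(1,2)(W), (6,0)(W), (5,1)(W) — all W, so L
(6,8): →(1,8)(W), (6,6)(W), (6,4)(W), (6,3)(W), (5,7)(W) — all W, so L
(6,9): →(1,9)(W), (6,7)(W), (6,5)(W), (6,4)(W), (5,8)(W) — all W, so L
(7,1): →(2,1)(W), (6,0)(W) — all W, so L
(7,4): →(2,4)(W), (7,2)(W), (7,0)(W), (6,3)(W) — all W, so L
(7,7): →(2,7)(W), (7,5)(W), (7,3)(W), (7,2)(W), (6,6)(W) — all W, so L
(8,1): →(3,1)(W), (7,0)(W) — all W, so L
(8,4): →(3,4)(W), (8,2)(W), (8,0)(W), (7,3)(W) — all W, so L
(8,7): →(3,7)(W), (8,5)(W), (8,3)(W), (8,2)(W), (7,6)(W) — all W, so L
(9,1): →(4,1)(W), (8,0)(W) — all W, so L
(9,4): →(4,4)(W), (9,2)(W), (9,0)(W), (8,3)(W) — all W, so L
(9,7): →(4,7)(W), (9,5)(W), (9,3)(W), (9,2)(W), (8,6)(W) — all W, so L
Every other cell has at least one move into one of the L cells above, so it is W.
L cells per row: a=0: 4, a=1: 3, a=2: 4, a=3: 4, a=4: 4, a=5: 3, a=6: 4, a=7: 3, a=8: 3, a=9: 3; total 35.

35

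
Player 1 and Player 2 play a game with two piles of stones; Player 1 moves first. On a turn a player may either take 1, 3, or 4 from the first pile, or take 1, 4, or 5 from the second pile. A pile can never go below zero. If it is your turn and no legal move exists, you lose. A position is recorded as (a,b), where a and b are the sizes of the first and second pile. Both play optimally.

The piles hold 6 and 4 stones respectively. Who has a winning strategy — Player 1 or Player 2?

Classify positions by backward induction: terminal positions (no move available) are L. From any other position, the mover wins iff some move reaches an L.
No move ever increases a pile, so every position that can arise here has a ≤ 6 and b ≤ 4; it is enough to label the cells with 0 ≤ a ≤ 6 and 0 ≤ b ≤ 4.
Every move lowers a or b (never raises either), so fill the grid row by row in increasing a, and left to right within a row: each cell's successors are then already labelled.
      b=0  b=1  b=2  b=3  b=4
a=0:    L    W    L    W    W
a=1:    W    L    W    L    W
a=2:    L    W    L    W    W
a=3:    W    L    W    L    W
a=4:    W    W    W    W    L
a=5:    W    W    W    W    W
a=6:    W    W    W    W    L
Cells with no legal move (terminal, hence L): (0,0).
The remaining L cells, each justified by listing all of its moves:
(0,2): the only move is to (0,1)(W), a W ⇒ L
(1,1): moves to (0,1)(W), (1,0)(W); every one is W ⇒ L
(1,3): moves to (0,3)(W), (1,2)(W); every one is W ⇒ L
(2,0): the only move is to (1,0)(W), a W ⇒ L
(2,2): moves to (1,2)(W), (2,1)(W); every one is W ⇒ L
(3,1): moves to (2,1)(W), (0,1)(W), (3,0)(W); every one is W ⇒ L
(3,3): moves to (2,3)(W), (0,3)(W), (3,2)(W); every one is W ⇒ L
(4,4): moves to (3,4)(W), (1,4)(W), (0,4)(W), (4,3)(W), (4,0)(W); every one is W ⇒ L
(6,4): moves to (5,4)(W), (3,4)(W), (2,4)(W), (6,3)(W), (6,0)(W); every one is W ⇒ L
Every other cell has at least one move into one of the L cells above, so it is W.
The starting position (6,4) is L: whatever Player 1 does, the opponent receives a W position.

Player 2 wins.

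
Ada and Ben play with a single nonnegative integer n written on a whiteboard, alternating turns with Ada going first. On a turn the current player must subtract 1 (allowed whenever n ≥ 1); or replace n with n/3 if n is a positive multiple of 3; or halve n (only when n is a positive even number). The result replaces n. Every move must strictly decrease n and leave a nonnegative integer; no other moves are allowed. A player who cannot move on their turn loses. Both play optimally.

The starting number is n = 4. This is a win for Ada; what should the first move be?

Move to 2.

Work bottom-up. With no move the player to move loses. Otherwise the position is W if at least one move leads to an L position for the opponent, and L if every move leads to a W.
n=0: no move → L
n=1: reaches L-position 0 → W
n=2: only reaches 1(W), which is W → L
n=3: reaches L-position 2 → W
n=4: reaches L-position 2 → W
From 4, the L positions reachable in one move are: 2.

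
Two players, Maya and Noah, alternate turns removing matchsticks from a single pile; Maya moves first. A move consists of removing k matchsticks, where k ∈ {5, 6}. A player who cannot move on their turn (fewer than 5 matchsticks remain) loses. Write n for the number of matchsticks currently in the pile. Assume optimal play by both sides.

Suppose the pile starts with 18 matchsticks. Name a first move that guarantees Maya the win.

Build the W/L table. Terminal = L. A non-terminal position is W if it has a move to some L; otherwise it is L.
n=0: no move → L
n=1: no move → L
n=2: no move → L
n=3: no move → L
n=4: no move → L
n=5: →0(L), so W
n=6: →1(L), so W
n=7: →2(L), so W
n=8: →3(L), so W
n=9: →4(L), so W
n=10: →4(L), so W
n=11: →6(W), 5(W) — all W, so L
n=12: →7(W), 6(W) — all W, so L
n=13: →8(W), 7(W) — all W, so L
n=14: →9(W), 8(W) — all W, so L
n=15: →10(W), 9(W) — all W, so L
n=16: →11(L), so W
n=17: →12(L), so W
n=18: →13(L), so W
From 18, the L positions reachable in one move are: 13, 12. Any move reaching one of these is winning.

Remove 5, leaving 13.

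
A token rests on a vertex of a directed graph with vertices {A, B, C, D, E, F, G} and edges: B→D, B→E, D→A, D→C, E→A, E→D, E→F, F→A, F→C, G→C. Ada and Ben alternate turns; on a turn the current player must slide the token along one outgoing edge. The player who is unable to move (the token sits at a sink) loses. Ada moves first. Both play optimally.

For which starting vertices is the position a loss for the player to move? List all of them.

Use the standard recursion: the mover loses at a terminal position; elsewhere, the mover wins exactly when some move hands the opponent an L position.
Every edge goes from a vertex to one that appears earlier in the order A, C, F, D, G, E, B, so processing vertices in that order labels each vertex after all of its successors.
A: no outgoing edge → L
C: no outgoing edge → L
F: W (go to C, an L position)
D: W (go to C, an L position)
G: W (go to C, an L position)
E: W (go to A, an L position)
B: L (options E(W), D(W) are all W)
The losing starting vertices are exactly the entries labelled L in this table (3 of them).

A, B, C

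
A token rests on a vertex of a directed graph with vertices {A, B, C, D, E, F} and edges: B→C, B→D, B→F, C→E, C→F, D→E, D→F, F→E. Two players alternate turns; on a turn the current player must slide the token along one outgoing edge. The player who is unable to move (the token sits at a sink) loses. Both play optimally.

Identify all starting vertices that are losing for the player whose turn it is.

Positions with no move are L. A position that does have a move is losing for the player to move precisely when every available move leads to a winning position for the opponent. Fill in the labels:
Every edge goes from a vertex to one that appears earlier in the order A, E, F, D, C, B, so processing vertices in that order labels each vertex after all of its successors.
A: no outgoing edge → L
E: no outgoing edge → L
F: W (go to E, an L position)
D: W (go to E, an L position)
C: W (go to E, an L position)
B: L (options C(W), D(W), F(W) are all W)
The losing starting vertices are exactly the entries labelled L in this table (3 of them).

A, B, E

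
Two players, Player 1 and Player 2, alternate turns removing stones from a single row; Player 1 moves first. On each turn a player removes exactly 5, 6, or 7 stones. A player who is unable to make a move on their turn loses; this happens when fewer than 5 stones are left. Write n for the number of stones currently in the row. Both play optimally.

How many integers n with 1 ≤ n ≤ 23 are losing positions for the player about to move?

9

Label each position W (a win for the player to move) or L (a loss). A position with no legal move is L; any other position is W exactly when some move reaches an L, and L when every move reaches a W.
n=0: no move → L
n=1: no move → L
n=2: no move → L
n=3: no move → L
n=4: no move → L
n=5: can move to 0, which is L ⇒ W
n=6: can move to 1, which is L ⇒ W
n=7: can move to 2, which is L ⇒ W
n=8: can move to 3, which is L ⇒ W
n=9: can move to 4, which is L ⇒ W
n=10: can move to 4, which is L ⇒ W
n=11: can move to 4, which is L ⇒ W
n=12: moves to 7(W), 6(W), 5(W); every one is W ⇒ L
n=13: moves to 8(W), 7(W), 6(W); every one is W ⇒ L
n=14: moves to 9(W), 8(W), 7(W); every one is W ⇒ L
n=15: moves to 10(W), 9(W), 8(W); every one is W ⇒ L
n=16: moves to 11(W), 10(W), 9(W); every one is W ⇒ L
n=17: can move to 12, which is L ⇒ W
n=18: can move to 13, which is L ⇒ W
n=19: can move to 14, which is L ⇒ W
n=20: can move to 15, which is L ⇒ W
n=21: can move to 16, which is L ⇒ W
n=22: can move to 16, which is L ⇒ W
n=23: can move to 16, which is L ⇒ W
L entries with 1 ≤ n ≤ 23 (n=0 is outside the asked range and is not counted): n = 1, 2, 3, 4, 12, 13, 14, 15, 16; that makes 9.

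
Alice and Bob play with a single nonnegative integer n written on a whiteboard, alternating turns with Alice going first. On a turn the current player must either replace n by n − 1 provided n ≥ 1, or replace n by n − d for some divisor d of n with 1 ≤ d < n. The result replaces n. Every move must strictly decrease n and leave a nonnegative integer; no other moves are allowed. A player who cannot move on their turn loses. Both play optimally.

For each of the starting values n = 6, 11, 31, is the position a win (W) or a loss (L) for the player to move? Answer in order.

Positions with no move are L. A position that does have a move is losing for the player to move precisely when every available move leads to a winning position for the opponent. Fill in the labels:
n=0: no move → L
n=1: →0(L), so W
n=2: →1(W) only, which is W, so L
n=3: →2(L), so W
n=4: →2(L), so W
n=5: →4(W) only, which is W, so L
n=6: →5(L), so W
n=7: →6(W) only, which is W, so L
n=8: →7(L), so W
n=9: →6(W), 8(W) — all W, so L
n=10: →5(L), so W
n=11: →10(W) only, which is W, so L
n=12: →9(L), so W
n=13: →12(W) only, which is W, so L
n=14: →7(L), so W
n=15: →10(W), 12(W), 14(W) — all W, so L
n=16: →15(L), so W
n=17: →16(W) only, which is W, so L
n=18: →9(L), so W
n=19: →18(W) only, which is W, so L
n=20: →15(L), so W
n=21: →14(W), 18(W), 20(W) — all W, so L
n=22: →11(L), so W
n=23: →22(W) only, which is W, so L
n=24: →21(L), so W
n=25: →20(W), 24(W) — all W, so L
n=26: →13(L), so W
n=27: →18(W), 24(W), 26(W) — all W, so L
n=28: →21(L), so W
n=29: →28(W) only, which is W, so L
n=30: →15(L), so W
n=31: →30(W) only, which is W, so L

6: W, 11: L, 31: L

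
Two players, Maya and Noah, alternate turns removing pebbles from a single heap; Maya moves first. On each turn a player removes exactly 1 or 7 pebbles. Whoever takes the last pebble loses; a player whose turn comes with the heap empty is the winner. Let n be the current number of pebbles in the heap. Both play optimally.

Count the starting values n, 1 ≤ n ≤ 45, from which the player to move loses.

Build the W/L table. Terminal = W. A non-terminal position is W if it has a move to some L; otherwise it is L.
n=0: no move; the opponent has just taken the last pebble and therefore loses → W
n=1: only reaches 0(W), which is W → L
n=2: reaches L-position 1 → W
n=3: only reaches 2(W), which is W → L
n=4: reaches L-position 3 → W
n=5: only reaches 4(W), which is W → L
n=6: reaches L-position 5 → W
n=7: only reaches 6(W), 0(W), all W → L
n=8: reaches L-position 7 → W
n=9: only reaches 8(W), 2(W), all W → L
n=10: reaches L-position 9 → W
n=11: only reaches 10(W), 4(W), all W → L
n=12: reaches L-position 11 → W
n=13: only reaches 12(W), 6(W), all W → L
n=14: reaches L-position 13 → W
n=15: only reaches 14(W), 8(W), all W → L
n=16: reaches L-position 15 → W
n=17: only reaches 16(W), 10(W), all W → L
n=18: reaches L-position 17 → W
n=19: only reaches 18(W), 12(W), all W → L
n=20: reaches L-position 19 → W
n=21: only reaches 20(W), 14(W), all W → L
n=22: reaches L-position 21 → W
n=23: only reaches 22(W), 16(W), all W → L
n=24: reaches L-position 23 → W
n=25: only reaches 24(W), 18(W), all W → L
n=26: reaches L-position 25 → W
n=27: only reaches 26(W), 20(W), all W → L
n=28: reaches L-position 27 → W
n=29: only reaches 28(W), 22(W), all W → L
n=30: reaches L-position 29 → W
n=31: only reaches 30(W), 24(W), all W → L
n=32: reaches L-position 31 → W
n=33: only reaches 32(W), 26(W), all W → L
n=34: reaches L-position 33 → W
n=35: only reaches 34(W), 28(W), all W → L
n=36: reaches L-position 35 → W
n=37: only reaches 36(W), 30(W), all W → L
n=38: reaches L-position 37 → W
n=39: only reaches 38(W), 32(W), all W → L
n=40: reaches L-position 39 → W
n=41: only reaches 40(W), 34(W), all W → L
n=42: reaches L-position 41 → W
n=43: only reaches 42(W), 36(W), all W → L
n=44: reaches L-position 43 → W
n=45: only reaches 44(W), 38(W), all W → L
L entries with 1 ≤ n ≤ 45 (the range starts at n=1): n = 1, 3, 5, 7, 9, 11, 13, 15, 17, 19, 21, 23, 25, 27, 29, 31, 33, 35, 37, 39, 41, 43, 45; that makes 23.

23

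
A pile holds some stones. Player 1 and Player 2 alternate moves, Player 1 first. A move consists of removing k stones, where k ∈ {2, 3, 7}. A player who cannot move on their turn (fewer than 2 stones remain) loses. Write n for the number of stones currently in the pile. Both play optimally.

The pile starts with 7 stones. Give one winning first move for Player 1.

Use the standard recursion: the mover loses at a terminal position; elsewhere, the mover wins exactly when some move hands the opponent an L position.
n=0: no move → L
n=1: no move → L
n=2: reaches L-position 0 → W
n=3: reaches L-position 1 → W
n=4: reaches L-position 1 → W
n=5: only reaches 3(W), 2(W), all W → L
n=6: only reaches 4(W), 3(W), all W → L
n=7: reaches L-position 5 → W
From 7, the L positions reachable in one move are: 5, 0. Any move reaching one of these is winning.

Remove 2, leaving 5.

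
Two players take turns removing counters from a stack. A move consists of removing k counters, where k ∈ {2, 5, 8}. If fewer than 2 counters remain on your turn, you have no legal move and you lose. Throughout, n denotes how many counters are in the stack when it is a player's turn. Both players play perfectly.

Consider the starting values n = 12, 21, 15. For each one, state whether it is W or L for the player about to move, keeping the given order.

Label each position W (a win for the player to move) or L (a loss). A position with no legal move is L; any other position is W exactly when some move reaches an L, and L when every move reaches a W.
n=0: no move → L
n=1: no move → L
n=2: →0(L), so W
n=3: →1(L), so W
n=4: →2(W) only, which is W, so L
n=5: →0(L), so W
n=6: →4(L), so W
n=7: →5(W), 2(W) — all W, so L
n=8: →0(L), so W
n=9: →7(L), so W
n=10: →8(W), 5(W), 2(W) — all W, so L
n=11: →9(W), 6(W), 3(W) — all W, so L
n=12: →10(L), so W
n=13: →11(L), so W
n=14: →12(W), 9(W), 6(W) — all W, so L
n=15: →10(L), so W
n=16: →14(L), so W
n=17: →15(W), 12(W), 9(W) — all W, so L
n=18: →10(L), so W
n=19: →17(L), so W
n=20: →18(W), 15(W), 12(W) — all W, so L
n=21: →19(W), 16(W), 13(W) — all W, so L

12: W, 21: L, 15: W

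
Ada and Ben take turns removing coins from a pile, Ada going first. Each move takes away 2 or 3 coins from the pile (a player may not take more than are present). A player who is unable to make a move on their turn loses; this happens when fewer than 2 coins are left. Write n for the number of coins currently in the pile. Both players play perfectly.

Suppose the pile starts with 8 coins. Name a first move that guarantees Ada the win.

Remove 2, leaving 6.

Label each position W (a win for the player to move) or L (a loss). A position with no legal move is L; any other position is W exactly when some move reaches an L, and L when every move reaches a W.
n=0: no move → L
n=1: no move → L
n=2: W (go to 0, an L position)
n=3: W (go to 1, an L position)
n=4: W (go to 1, an L position)
n=5: L (options 3(W), 2(W) are all W)
n=6: L (options 4(W), 3(W) are all W)
n=7: W (go to 5, an L position)
n=8: W (go to 6, an L position)
From 8, the L positions reachable in one move are: 6, 5. Any move reaching one of these is winning.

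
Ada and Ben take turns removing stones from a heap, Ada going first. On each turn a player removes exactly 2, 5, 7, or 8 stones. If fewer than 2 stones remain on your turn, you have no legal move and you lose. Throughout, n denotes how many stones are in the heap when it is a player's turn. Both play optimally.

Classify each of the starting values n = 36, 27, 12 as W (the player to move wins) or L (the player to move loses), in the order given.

36: L, 27: L, 12: W

Label each position W (a win for the player to move) or L (a loss). A position with no legal move is L; any other position is W exactly when some move reaches an L, and L when every move reaches a W.
n=0: no move → L
n=1: no move → L
n=2: reaches L-position 0 → W
n=3: reaches L-position 1 → W
n=4: only reaches 2(W), which is W → L
n=5: reaches L-position 0 → W
n=6: reaches L-position 4 → W
n=7: reaches L-position 0 → W
n=8: reaches L-position 1 → W
n=9: reaches L-position 4 → W
n=10: only reaches 8(W), 5(W), 3(W), 2(W), all W → L
n=11: reaches L-position 4 → W
n=12: reaches L-position 10 → W
n=13: only reaches 11(W), 8(W), 6(W), 5(W), all W → L
n=14: only reaches 12(W), 9(W), 7(W), 6(W), all W → L
n=15: reaches L-position 13 → W
n=16: reaches L-position 14 → W
n=17: reaches L-position 10 → W
n=18: reaches L-position 13 → W
n=19: reaches L-position 14 → W
n=20: reaches L-position 13 → W
n=21: reaches L-position 14 → W
n=22: reaches L-position 14 → W
n=23: only reaches 21(W), 18(W), 16(W), 15(W), all W → L
n=24: only reaches 22(W), 19(W), 17(W), 16(W), all W → L
n=25: reaches L-position 23 → W
n=26: reaches L-position 24 → W
n=27: only reaches 25(W), 22(W), 20(W), 19(W), all W → L
n=28: reaches L-position 23 → W
n=29: reaches L-position 27 → W
n=30: reaches L-position 23 → W
n=31: reaches L-position 24 → W
n=32: reaches L-position 27 → W
n=33: only reaches 31(W), 28(W), 26(W), 25(W), all W → L
n=34: reaches L-position 27 → W
n=35: reaches L-position 33 → W
n=36: only reaches 34(W), 31(W), 29(W), 28(W), all W → L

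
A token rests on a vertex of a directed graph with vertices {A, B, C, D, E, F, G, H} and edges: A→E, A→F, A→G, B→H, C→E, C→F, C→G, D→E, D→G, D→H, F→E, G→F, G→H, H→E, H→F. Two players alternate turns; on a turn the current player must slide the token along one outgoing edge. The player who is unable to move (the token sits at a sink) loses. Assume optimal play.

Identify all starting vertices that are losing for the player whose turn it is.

Use the standard recursion: the mover loses at a terminal position; elsewhere, the mover wins exactly when some move hands the opponent an L position.
Every edge goes from a vertex to one that appears earlier in the order E, F, H, G, D, C, A, B, so processing vertices in that order labels each vertex after all of its successors.
E: no outgoing edge → L
F: W (go to E, an L position)
H: W (go to E, an L position)
G: L (options H(W), F(W) are all W)
D: W (go to G, an L position)
C: W (go to G, an L position)
A: W (go to G, an L position)
B: L (sole option H(W) is W)
The losing starting vertices are exactly the entries labelled L in this table (3 of them).

B, E, G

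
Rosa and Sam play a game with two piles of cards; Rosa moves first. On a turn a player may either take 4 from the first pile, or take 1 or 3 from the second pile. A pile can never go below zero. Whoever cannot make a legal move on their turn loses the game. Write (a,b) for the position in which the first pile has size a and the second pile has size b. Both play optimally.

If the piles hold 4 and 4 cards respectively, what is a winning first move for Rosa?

Move to (0,4).

Use the standard recursion: the mover loses at a terminal position; elsewhere, the mover wins exactly when some move hands the opponent an L position.
No move ever increases a pile, so every position that can arise here has a ≤ 4 and b ≤ 4; it is enough to label the cells with 0 ≤ a ≤ 4 and 0 ≤ b ≤ 4.
Every move lowers a or b (never raises either), so fill the grid row by row in increasing a, and left to right within a row: each cell's successors are then already labelled.
      b=0  b=1  b=2  b=3  b=4
a=0:    L    W    L    W    L
a=1:    L    W    L    W    L
a=2:    L    W    L    W    L
a=3:    L    W    L    W    L
a=4:    W    L    W    L    W
Cells with no legal move (terminal, hence L): (0,0), (1,0), (2,0), (3,0).
The remaining L cells, each justified by listing all of its moves:
(0,2): →(0,1)(W) only, which is W, so L
(0,4): →(0,3)(W), (0,1)(W) — all W, so L
(1,2): →(1,1)(W) only, which is W, so L
(1,4): →(1,3)(W), (1,1)(W) — all W, so L
(2,2): →(2,1)(W) only, which is W, so L
(2,4): →(2,3)(W), (2,1)(W) — all W, so L
(3,2): →(3,1)(W) only, which is W, so L
(3,4): →(3,3)(W), (3,1)(W) — all W, so L
(4,1): →(0,1)(W), (4,0)(W) — all W, so L
(4,3): →(0,3)(W), (4,2)(W), (4,0)(W) — all W, so L
Every other cell has at least one move into one of the L cells above, so it is W.
From (4,4), the L positions reachable in one move are: (0,4), (4,3), (4,1). Any move reaching one of these is winning.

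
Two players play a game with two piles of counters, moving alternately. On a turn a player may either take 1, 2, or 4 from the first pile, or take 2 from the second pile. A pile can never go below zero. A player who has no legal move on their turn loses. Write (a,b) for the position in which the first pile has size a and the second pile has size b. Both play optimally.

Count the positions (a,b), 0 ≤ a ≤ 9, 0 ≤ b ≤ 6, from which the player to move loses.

Compute win/loss labels from the base case upward. A position with no move is L. Any other position is W if it can reach an L in one move, else L.
Every move lowers a or b (never raises either), so fill the grid row by row in increasing a, and left to right within a row: each cell's successors are then already labelled.
      b=0  b=1  b=2  b=3  b=4  b=5  b=6
a=0:    L    L    W    W    L    L    W
a=1:    W    W    L    L    W    W    L
a=2:    W    W    W    W    W    W    W
a=3:    L    L    W    W    L    L    W
a=4:    W    W    L    L    W    W    L
a=5:    W    W    W    W    W    W    W
a=6:    L    L    W    W    L    L    W
a=7:    W    W    L    L    W    W    L
a=8:    W    W    W    W    W    W    W
a=9:    L    L    W    W    L    L    W
Cells with no legal move (terminal, hence L): (0,0), (0,1).
The remaining L cells, each justified by listing all of its moves:
(0,4): L (sole option (0,2)(W) is W)
(0,5): L (sole option (0,3)(W) is W)
(1,2): L (options (0,2)(W), (1,0)(W) are all W)
(1,3): L (options (0,3)(W), (1,1)(W) are all W)
(1,6): L (options (0,6)(W), (1,4)(W) are all W)
(3,0): L (options (2,0)(W), (1,0)(W) are all W)
(3,1): L (options (2,1)(W), (1,1)(W) are all W)
(3,4): L (options (2,4)(W), (1,4)(W), (3,2)(W) are all W)
(3,5): L (options (2,5)(W), (1,5)(W), (3,3)(W) are all W)
(4,2): L (options (3,2)(W), (2,2)(W), (0,2)(W), (4,0)(W) are all W)
(4,3): L (options (3,3)(W), (2,3)(W), (0,3)(W), (4,1)(W) are all W)
(4,6): L (options (3,6)(W), (2,6)(W), (0,6)(W), (4,4)(W) are all W)
(6,0): L (options (5,0)(W), (4,0)(W), (2,0)(W) are all W)
(6,1): L (options (5,1)(W), (4,1)(W), (2,1)(W) are all W)
(6,4): L (options (5,4)(W), (4,4)(W), (2,4)(W), (6,2)(W) are all W)
(6,5): L (options (5,5)(W), (4,5)(W), (2,5)(W), (6,3)(W) are all W)
(7,2): L (options (6,2)(W), (5,2)(W), (3,2)(W), (7,0)(W) are all W)
(7,3): L (options (6,3)(W), (5,3)(W), (3,3)(W), (7,1)(W) are all W)
(7,6): L (options (6,6)(W), (5,6)(W), (3,6)(W), (7,4)(W) are all W)
(9,0): L (options (8,0)(W), (7,0)(W), (5,0)(W) are all W)
(9,1): L (options (8,1)(W), (7,1)(W), (5,1)(W) are all W)
(9,4): L (options (8,4)(W), (7,4)(W), (5,4)(W), (9,2)(W) are all W)
(9,5): L (options (8,5)(W), (7,5)(W), (5,5)(W), (9,3)(W) are all W)
Every other cell has at least one move into one of the L cells above, so it is W.
L cells per row: a=0: 4, a=1: 3, a=2: 0, a=3: 4, a=4: 3, a=5: 0, a=6: 4, a=7: 3, a=8: 0, a=9: 4; total 25.

25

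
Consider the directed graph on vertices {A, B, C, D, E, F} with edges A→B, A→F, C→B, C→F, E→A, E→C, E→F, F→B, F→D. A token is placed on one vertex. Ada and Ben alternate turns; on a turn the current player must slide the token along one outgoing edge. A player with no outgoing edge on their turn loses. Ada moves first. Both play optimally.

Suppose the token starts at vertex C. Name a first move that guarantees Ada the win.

Positions with no move are L. A position that does have a move is losing for the player to move precisely when every available move leads to a winning position for the opponent. Fill in the labels:
Every edge goes from a vertex to one that appears earlier in the order B, D, F, A, C, E, so processing vertices in that order labels each vertex after all of its successors.
B: no outgoing edge → L
D: no outgoing edge → L
F: →D(L), so W
A: →B(L), so W
C: →B(L), so W
E: →C(W), A(W), F(W) — all W, so L
From C, the L positions reachable in one move are: B.

Move to B.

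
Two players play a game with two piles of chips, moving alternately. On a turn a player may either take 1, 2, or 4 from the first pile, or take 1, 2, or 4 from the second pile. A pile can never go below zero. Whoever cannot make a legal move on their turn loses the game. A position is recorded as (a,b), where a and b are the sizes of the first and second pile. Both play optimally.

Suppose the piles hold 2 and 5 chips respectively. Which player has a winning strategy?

The second player wins.

Positions with no move are L. A position that does have a move is losing for the player to move precisely when every available move leads to a winning position for the opponent. Fill in the labels:
No move ever increases a pile, so every position that can arise here has a ≤ 2 and b ≤ 5; it is enough to label the cells with 0 ≤ a ≤ 2 and 0 ≤ b ≤ 5.
Every move lowers a or b (never raises either), so fill the grid row by row in increasing a, and left to right within a row: each cell's successors are then already labelled.
      b=0  b=1  b=2  b=3  b=4  b=5
a=0:    L    W    W    L    W    W
a=1:    W    L    W    W    L    W
a=2:    W    W    L    W    W    L
Cells with no legal move (terminal, hence L): (0,0).
The remaining L cells, each justified by listing all of its moves:
(0,3): →(0,2)(W), (0,1)(W) — all W, so L
(1,1): →(0,1)(W), (1,0)(W) — all W, so L
(1,4): →(0,4)(W), (1,3)(W), (1,2)(W), (1,0)(W) — all W, so L
(2,2): →(1,2)(W), (0,2)(W), (2,1)(W), (2,0)(W) — all W, so L
(2,5): →(1,5)(W), (0,5)(W), (2,4)(W), (2,3)(W), (2,1)(W) — all W, so L
Every other cell has at least one move into one of the L cells above, so it is W.
The starting position (2,5) is L: whatever the player to move does, the opponent receives a W position.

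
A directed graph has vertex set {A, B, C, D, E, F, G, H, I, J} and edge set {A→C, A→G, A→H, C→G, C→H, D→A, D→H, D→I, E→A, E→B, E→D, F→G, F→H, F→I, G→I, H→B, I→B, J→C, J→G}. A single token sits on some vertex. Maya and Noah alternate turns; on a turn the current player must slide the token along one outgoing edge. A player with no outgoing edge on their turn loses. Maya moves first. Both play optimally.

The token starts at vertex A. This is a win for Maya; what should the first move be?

Compute win/loss labels from the base case upward. A position with no move is L. Any other position is W if it can reach an L in one move, else L.
Every edge goes from a vertex to one that appears earlier in the order B, I, H, G, F, C, A, J, D, E, so processing vertices in that order labels each vertex after all of its successors.
B: no outgoing edge → L
I: →B(L), so W
H: →B(L), so W
G: →I(W) only, which is W, so L
F: →G(L), so W
C: →G(L), so W
A: →G(L), so W
J: →G(L), so W
D: →A(W), H(W), I(W) — all W, so L
E: →D(L), so W
From A, the L positions reachable in one move are: G.

Move to G.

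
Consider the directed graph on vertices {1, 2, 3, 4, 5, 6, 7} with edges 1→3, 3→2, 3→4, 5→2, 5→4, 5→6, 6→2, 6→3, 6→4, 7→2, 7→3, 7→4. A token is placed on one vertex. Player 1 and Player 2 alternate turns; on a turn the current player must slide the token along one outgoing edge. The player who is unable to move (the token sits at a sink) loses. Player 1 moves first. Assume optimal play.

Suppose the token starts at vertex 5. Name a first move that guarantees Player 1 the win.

Move to 2.

Compute win/loss labels from the base case upward. A position with no move is L. Any other position is W if it can reach an L in one move, else L.
Every edge goes from a vertex to one that appears earlier in the order 4, 2, 3, 6, 7, 5, 1, so processing vertices in that order labels each vertex after all of its successors.
4: no outgoing edge → L
2: no outgoing edge → L
3: →2(L), so W
6: →2(L), so W
7: →2(L), so W
5: →2(L), so W
1: →3(W) only, which is W, so L
From 5, the L positions reachable in one move are: 2, 4. Any move reaching one of these is winning.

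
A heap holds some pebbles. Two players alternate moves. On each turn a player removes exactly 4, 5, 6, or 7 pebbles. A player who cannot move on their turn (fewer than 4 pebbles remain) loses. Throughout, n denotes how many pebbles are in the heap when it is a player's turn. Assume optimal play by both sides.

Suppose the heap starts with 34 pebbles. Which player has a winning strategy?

Use the standard recursion: the mover loses at a terminal position; elsewhere, the mover wins exactly when some move hands the opponent an L position.
n=0: no move → L
n=1: no move → L
n=2: no move → L
n=3: no move → L
n=4: can move to 0, which is L ⇒ W
n=5: can move to 1, which is L ⇒ W
n=6: can move to 2, which is L ⇒ W
n=7: can move to 3, which is L ⇒ W
n=8: can move to 3, which is L ⇒ W
n=9: can move to 3, which is L ⇒ W
n=10: can move to 3, which is L ⇒ W
n=11: moves to 7(W), 6(W), 5(W), 4(W); every one is W ⇒ L
n=12: moves to 8(W), 7(W), 6(W), 5(W); every one is W ⇒ L
n=13: moves to 9(W), 8(W), 7(W), 6(W); every one is W ⇒ L
n=14: moves to 10(W), 9(W), 8(W), 7(W); every one is W ⇒ L
n=15: can move to 11, which is L ⇒ W
n=16: can move to 12, which is L ⇒ W
n=17: can move to 13, which is L ⇒ W
n=18: can move to 14, which is L ⇒ W
n=19: can move to 14, which is L ⇒ W
n=20: can move to 14, which is L ⇒ W
n=21: can move to 14, which is L ⇒ W
n=22: moves to 18(W), 17(W), 16(W), 15(W); every one is W ⇒ L
n=23: moves to 19(W), 18(W), 17(W), 16(W); every one is W ⇒ L
n=24: moves to 20(W), 19(W), 18(W), 17(W); every one is W ⇒ L
n=25: moves to 21(W), 20(W), 19(W), 18(W); every one is W ⇒ L
n=26: can move to 22, which is L ⇒ W
n=27: can move to 23, which is L ⇒ W
n=28: can move to 24, which is L ⇒ W
n=29: can move to 25, which is L ⇒ W
n=30: can move to 25, which is L ⇒ W
n=31: can move to 25, which is L ⇒ W
n=32: can move to 25, which is L ⇒ W
n=33: moves to 29(W), 28(W), 27(W), 26(W); every one is W ⇒ L
n=34: moves to 30(W), 29(W), 28(W), 27(W); every one is W ⇒ L
Every move from 34 reaches a W position, so the mover loses.

The second player wins.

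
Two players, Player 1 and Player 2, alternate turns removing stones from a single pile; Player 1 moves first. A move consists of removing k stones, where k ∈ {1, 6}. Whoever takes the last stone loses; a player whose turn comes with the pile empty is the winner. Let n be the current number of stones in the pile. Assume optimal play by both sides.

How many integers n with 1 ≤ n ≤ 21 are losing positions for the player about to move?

Label each position W (a win for the player to move) or L (a loss). A position with no legal move is W; any other position is W exactly when some move reaches an L, and L when every move reaches a W.
n=0: no move; the opponent has just taken the last stone and therefore loses → W
n=1: L (sole option 0(W) is W)
n=2: W (go to 1, an L position)
n=3: L (sole option 2(W) is W)
n=4: W (go to 3, an L position)
n=5: L (sole option 4(W) is W)
n=6: W (go to 5, an L position)
n=7: W (go to 1, an L position)
n=8: L (options 7(W), 2(W) are all W)
n=9: W (go to 8, an L position)
n=10: L (options 9(W), 4(W) are all W)
n=11: W (go to 10, an L position)
n=12: L (options 11(W), 6(W) are all W)
n=13: W (go to 12, an L position)
n=14: W (go to 8, an L position)
n=15: L (options 14(W), 9(W) are all W)
n=16: W (go to 15, an L position)
n=17: L (options 16(W), 11(W) are all W)
n=18: W (go to 17, an L position)
n=19: L (options 18(W), 13(W) are all W)
n=20: W (go to 19, an L position)
n=21: W (go to 15, an L position)
L entries with 1 ≤ n ≤ 21 (the range starts at n=1): n = 1, 3, 5, 8, 10, 12, 15, 17, 19; that makes 9.

9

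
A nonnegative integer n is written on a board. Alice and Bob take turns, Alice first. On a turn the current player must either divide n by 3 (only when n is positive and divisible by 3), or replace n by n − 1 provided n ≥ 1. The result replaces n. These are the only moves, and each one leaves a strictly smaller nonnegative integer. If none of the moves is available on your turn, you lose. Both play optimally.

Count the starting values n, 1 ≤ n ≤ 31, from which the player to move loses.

14

Positions with no move are L. A position that does have a move is losing for the player to move precisely when every available move leads to a winning position for the opponent. Fill in the labels:
n=0: no move → L
n=1: W (go to 0, an L position)
n=2: L (sole option 1(W) is W)
n=3: W (go to 2, an L position)
n=4: L (sole option 3(W) is W)
n=5: W (go to 4, an L position)
n=6: W (go to 2, an L position)
n=7: L (sole option 6(W) is W)
n=8: W (go to 7, an L position)
n=9: L (options 3(W), 8(W) are all W)
n=10: W (go to 9, an L position)
n=11: L (sole option 10(W) is W)
n=12: W (go to 4, an L position)
n=13: L (sole option 12(W) is W)
n=14: W (go to 13, an L position)
n=15: L (options 5(W), 14(W) are all W)
n=16: W (go to 15, an L position)
n=17: L (sole option 16(W) is W)
n=18: W (go to 17, an L position)
n=19: L (sole option 18(W) is W)
n=20: W (go to 19, an L position)
n=21: W (go to 7, an L position)
n=22: L (sole option 21(W) is W)
n=23: W (go to 22, an L position)
n=24: L (options 8(W), 23(W) are all W)
n=25: W (go to 24, an L position)
n=26: L (sole option 25(W) is W)
n=27: W (go to 9, an L position)
n=28: L (sole option 27(W) is W)
n=29: W (go to 28, an L position)
n=30: L (options 10(W), 29(W) are all W)
n=31: W (go to 30, an L position)
L entries with 1 ≤ n ≤ 31 (n=0 is outside the asked range and is not counted): n = 2, 4, 7, 9, 11, 13, 15, 17, 19, 22, 24, 26, 28, 30; that makes 14.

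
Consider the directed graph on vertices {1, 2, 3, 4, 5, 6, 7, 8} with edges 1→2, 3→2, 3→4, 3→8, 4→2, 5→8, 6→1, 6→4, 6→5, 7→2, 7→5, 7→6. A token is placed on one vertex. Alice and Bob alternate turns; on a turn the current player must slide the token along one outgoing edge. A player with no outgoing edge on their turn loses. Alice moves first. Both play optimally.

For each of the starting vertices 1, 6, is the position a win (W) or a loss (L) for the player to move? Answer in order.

Label each position W (a win for the player to move) or L (a loss). A position with no legal move is L; any other position is W exactly when some move reaches an L, and L when every move reaches a W.
Every edge goes from a vertex to one that appears earlier in the order 8, 2, 4, 3, 5, 1, 6, 7, so processing vertices in that order labels each vertex after all of its successors.
8: no outgoing edge → L
2: no outgoing edge → L
4: reaches L-position 2 → W
3: reaches L-position 2 → W
5: reaches L-position 8 → W
1: reaches L-position 2 → W
6: only reaches 1(W), 5(W), 4(W), all W → L
7: reaches L-position 6 → W

1: W, 6: L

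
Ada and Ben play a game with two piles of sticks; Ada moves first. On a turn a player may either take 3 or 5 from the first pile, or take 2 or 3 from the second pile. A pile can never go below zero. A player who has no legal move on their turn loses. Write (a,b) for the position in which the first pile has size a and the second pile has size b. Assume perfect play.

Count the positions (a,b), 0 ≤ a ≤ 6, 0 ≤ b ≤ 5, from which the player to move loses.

Positions with no move are L. A position that does have a move is losing for the player to move precisely when every available move leads to a winning position for the opponent. Fill in the labels:
Every move lowers a or b (never raises either), so fill the grid row by row in increasing a, and left to right within a row: each cell's successors are then already labelled.
      b=0  b=1  b=2  b=3  b=4  b=5
a=0:    L    L    W    W    W    L
a=1:    L    L    W    W    W    L
a=2:    L    L    W    W    W    L
a=3:    W    W    L    L    W    W
a=4:    W    W    L    L    W    W
a=5:    W    W    L    L    W    W
a=6:    W    W    W    W    L    W
Cells with no legal move (terminal, hence L): (0,0), (0,1), (1,0), (1,1), (2,0), (2,1).
The remaining L cells, each justified by listing all of its moves:
(0,5): moves to (0,3)(W), (0,2)(W); every one is W ⇒ L
(1,5): moves to (1,3)(W), (1,2)(W); every one is W ⇒ L
(2,5): moves to (2,3)(W), (2,2)(W); every one is W ⇒ L
(3,2): moves to (0,2)(W), (3,0)(W); every one is W ⇒ L
(3,3): moves to (0,3)(W), (3,1)(W), (3,0)(W); every one is W ⇒ L
(4,2): moves to (1,2)(W), (4,0)(W); every one is W ⇒ L
(4,3): moves to (1,3)(W), (4,1)(W), (4,0)(W); every one is W ⇒ L
(5,2): moves to (2,2)(W), (0,2)(W), (5,0)(W); every one is W ⇒ L
(5,3): moves to (2,3)(W), (0,3)(W), (5,1)(W), (5,0)(W); every one is W ⇒ L
(6,4): moves to (3,4)(W), (1,4)(W), (6,2)(W), (6,1)(W); every one is W ⇒ L
Every other cell has at least one move into one of the L cells above, so it is W.
L cells per row: a=0: 3, a=1: 3, a=2: 3, a=3: 2, a=4: 2, a=5: 2, a=6: 1; total 16.

16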